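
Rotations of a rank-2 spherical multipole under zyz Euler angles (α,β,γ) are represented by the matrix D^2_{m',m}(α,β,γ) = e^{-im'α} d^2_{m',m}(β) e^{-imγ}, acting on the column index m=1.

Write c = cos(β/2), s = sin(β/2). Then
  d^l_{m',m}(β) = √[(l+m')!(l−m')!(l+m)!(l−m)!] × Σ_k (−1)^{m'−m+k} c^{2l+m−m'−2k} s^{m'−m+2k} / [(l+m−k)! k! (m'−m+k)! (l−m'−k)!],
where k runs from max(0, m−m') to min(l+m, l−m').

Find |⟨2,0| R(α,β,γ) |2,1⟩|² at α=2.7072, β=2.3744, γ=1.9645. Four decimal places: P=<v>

D^2_{0,1}(2.7072,2.3744,1.9645) = e^{-i·0·2.7072}·d^2_{0,1}(2.3744)·e^{-i·1·1.9645}. Compute d first:
With c≡cos(β/2)=0.374258 and s≡sin(β/2)=0.927325, N=[2·2·6·1]^{1/2}=4.898979
The bounds max(0,m−m')=1 and min(l+m,l−m')=2 give 2 terms
  k=1: (−1)^0·4.8990/(2)·0.3743^3·0.9273^1 = +0.119075
  k=2: (−1)^1·4.8990/(2)·0.3743^1·0.9273^3 = -0.731041
d^2_{0,1}(2.3744) = +0.119075 -0.731041 = -0.611967
|D^2_{0,1}|² = |d^2_{0,1}(β)|² = (-0.611967)² = 0.374503 (the z-rotation phases have unit modulus)

P=0.3745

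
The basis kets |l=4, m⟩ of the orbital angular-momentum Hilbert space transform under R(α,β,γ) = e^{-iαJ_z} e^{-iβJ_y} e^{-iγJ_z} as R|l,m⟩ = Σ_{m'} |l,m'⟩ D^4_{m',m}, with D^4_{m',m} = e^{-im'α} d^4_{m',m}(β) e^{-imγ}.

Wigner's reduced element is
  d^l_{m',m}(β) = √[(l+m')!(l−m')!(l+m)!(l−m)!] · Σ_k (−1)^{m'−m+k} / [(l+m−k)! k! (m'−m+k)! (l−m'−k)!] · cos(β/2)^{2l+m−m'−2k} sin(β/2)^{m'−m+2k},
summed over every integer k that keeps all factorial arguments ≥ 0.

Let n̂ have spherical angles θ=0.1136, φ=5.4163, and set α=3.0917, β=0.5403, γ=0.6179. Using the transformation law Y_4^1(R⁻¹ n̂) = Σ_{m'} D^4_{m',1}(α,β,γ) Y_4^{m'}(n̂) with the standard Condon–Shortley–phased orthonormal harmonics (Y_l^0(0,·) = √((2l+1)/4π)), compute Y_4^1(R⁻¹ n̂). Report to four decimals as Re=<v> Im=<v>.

Need the full column D^4_{m',1} for m'=−4..4 at α=3.0917, β=0.5403, γ=0.6179.
cos(β/2)=0.963731, sin(β/2)=0.266876
d^4_{-4,1}: single k=5 term ⇒ +0.009068;  D = +0.006203-0.006614i
d^4_{-3,1}: k∈[4..5] ⇒ +0.057887 -0.002663 = +0.055223;  D = -0.039739+0.038347i
d^4_{-2,1}: k∈[3..5] ⇒ +0.223472 -0.025705 +0.000394 = +0.198161;  D = +0.149280-0.130319i
d^4_{-1,1}: k∈[2..5] ⇒ +0.570629 -0.131275 +0.005033 -0.000026 = +0.444361;  D = -0.348908+0.275173i
d^4_{0,1}: k∈[1..4] ⇒ +0.921542 -0.424008 +0.032515 -0.000416 = +0.529633;  D = +0.431702-0.306830i
d^4_{1,1}: k∈[0..3] ⇒ +0.744125 -0.855943 +0.131275 -0.003356 = +0.016102;  D = -0.013573+0.008662i
d^4_{2,1}: k∈[0..2] ⇒ -0.874251 +0.335207 -0.017137 = -0.556180;  D = -0.483184+0.275445i
d^4_{3,1}: k∈[0..1] ⇒ +0.452923 -0.057887 = +0.395036;  D = -0.352519+0.178280i
d^4_{4,1}: single k=0 term ⇒ -0.118250;  D = -0.108053+0.048037i
Y_4^{m'}(θ=0.1136,φ=5.4163) and Σ D·Y over m':
  (+0.0062-0.0066i)·(-0.0001-0.0000i)  (-0.0397+0.0383i)·(-0.0016+0.0009i)  (+0.1493-0.1303i)·(-0.0041+0.0251i)  (-0.3489+0.2752i)·(+0.1348+0.1588i)  (+0.4317-0.3068i)·(+0.7925+0.0000i)  (-0.0136+0.0087i)·(-0.1348+0.1588i)  (-0.4832+0.2754i)·(-0.0041-0.0251i)  (-0.3525+0.1783i)·(+0.0016+0.0009i)  (-0.1081+0.0480i)·(-0.0001+0.0000i)
Y_4^1(R⁻¹ n̂) = +0.262708-0.249701i

Re=0.2627 Im=-0.2497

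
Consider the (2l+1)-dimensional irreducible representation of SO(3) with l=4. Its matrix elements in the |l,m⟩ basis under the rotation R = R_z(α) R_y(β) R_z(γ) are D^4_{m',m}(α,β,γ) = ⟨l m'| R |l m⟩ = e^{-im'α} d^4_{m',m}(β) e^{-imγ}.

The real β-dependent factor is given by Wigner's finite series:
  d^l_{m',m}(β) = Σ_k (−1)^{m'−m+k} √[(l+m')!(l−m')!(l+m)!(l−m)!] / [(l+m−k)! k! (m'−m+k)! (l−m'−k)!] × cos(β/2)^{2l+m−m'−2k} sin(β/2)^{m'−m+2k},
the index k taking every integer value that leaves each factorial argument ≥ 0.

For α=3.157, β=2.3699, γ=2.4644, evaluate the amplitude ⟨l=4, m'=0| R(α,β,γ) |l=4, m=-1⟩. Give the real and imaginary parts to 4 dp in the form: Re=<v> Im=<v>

Split into d^4_{0,-1}(β=2.3699) × two z-phases.
c=cos(2.3699/2)=0.376343, s=sin(2.3699/2)=0.926480; N=√[24·24·6·120]=643.987578
The bounds max(0,m−m')=0 and min(l+m,l−m')=3 give 4 terms
  k=0: (−1)^1·643.9876/(144)·0.3763^7·0.9265^1 = -0.004430
  k=1: (−1)^2·643.9876/(24)·0.3763^5·0.9265^3 = +0.161100
  k=2: (−1)^3·643.9876/(24)·0.3763^3·0.9265^5 = -0.976337
  k=3: (−1)^4·643.9876/(144)·0.3763^1·0.9265^7 = +0.986172
d^4_{0,-1}(2.3699) = -0.004430 +0.161100 -0.976337 +0.986172 = +0.166504
D = (+1.000000+0.000000i)·(+0.166504)·(-0.779335+0.626608i) = -0.129762+0.104333i

Re=-0.1298 Im=0.1043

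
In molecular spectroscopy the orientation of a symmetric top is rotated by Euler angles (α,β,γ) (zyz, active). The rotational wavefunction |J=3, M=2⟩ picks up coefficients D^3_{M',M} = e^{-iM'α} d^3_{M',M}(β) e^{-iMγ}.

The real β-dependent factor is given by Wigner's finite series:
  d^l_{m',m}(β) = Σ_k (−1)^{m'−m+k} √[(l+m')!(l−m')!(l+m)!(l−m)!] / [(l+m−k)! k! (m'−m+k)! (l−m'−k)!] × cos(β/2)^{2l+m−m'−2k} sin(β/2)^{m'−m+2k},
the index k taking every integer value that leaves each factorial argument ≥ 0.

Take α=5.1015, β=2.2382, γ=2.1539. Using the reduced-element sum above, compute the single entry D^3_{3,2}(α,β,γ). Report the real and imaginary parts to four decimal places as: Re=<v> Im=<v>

D^3_{3,2}(5.1015,2.2382,2.1539) = e^{-i·3·5.1015}·d^3_{3,2}(2.2382)·e^{-i·2·2.1539}. Compute d first:
With c≡cos(β/2)=0.436492 and s≡sin(β/2)=0.899708, N=[720·1·120·1]^{1/2}=293.938769
k: max(0,(2)−(3))=0 … min(3+(2),3−(3))=0
  k=0: (−1)^1·293.9388/(120)·0.4365^5·0.8997^1 = -0.034919
d^3_{3,2}(2.2382) = -0.034919
D = (-0.919707-0.392606i)·(-0.034919)·(-0.393641+0.919264i) = -0.025244+0.024126i

Re=-0.0252 Im=0.0241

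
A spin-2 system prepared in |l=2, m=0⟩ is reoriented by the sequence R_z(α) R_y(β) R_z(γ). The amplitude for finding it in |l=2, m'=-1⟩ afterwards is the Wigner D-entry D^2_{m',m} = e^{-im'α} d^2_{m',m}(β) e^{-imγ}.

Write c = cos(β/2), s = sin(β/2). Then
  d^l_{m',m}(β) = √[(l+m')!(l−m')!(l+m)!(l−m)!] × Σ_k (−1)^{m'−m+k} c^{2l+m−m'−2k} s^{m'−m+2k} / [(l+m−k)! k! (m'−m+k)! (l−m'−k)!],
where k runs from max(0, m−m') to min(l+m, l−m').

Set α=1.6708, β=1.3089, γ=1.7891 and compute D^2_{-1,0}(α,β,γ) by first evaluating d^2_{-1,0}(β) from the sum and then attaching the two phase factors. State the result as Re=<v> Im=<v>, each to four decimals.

Split into d^2_{-1,0}(β=1.3089) × two z-phases.
Half-angle: c=0.793383, s=0.608723. N=√(1·6·2·2)=4.898979
k: max(0,(0)−(-1))=1 … min(2+(0),2−(-1))=2
  k=1: (−1)^0·4.8990/(2)·0.7934^3·0.6087^1 = +0.744635
  k=2: (−1)^1·4.8990/(2)·0.7934^1·0.6087^3 = -0.438346
d^2_{-1,0}(1.3089) = +0.744635 -0.438346 = +0.306289
Phases: e^{-i·(-1)·1.6708}=-0.099837+0.995004i, e^{-i·(0)·1.7891}=+1.000000+0.000000i ⇒ D=-0.030579+0.304759i

Re=-0.0306 Im=0.3048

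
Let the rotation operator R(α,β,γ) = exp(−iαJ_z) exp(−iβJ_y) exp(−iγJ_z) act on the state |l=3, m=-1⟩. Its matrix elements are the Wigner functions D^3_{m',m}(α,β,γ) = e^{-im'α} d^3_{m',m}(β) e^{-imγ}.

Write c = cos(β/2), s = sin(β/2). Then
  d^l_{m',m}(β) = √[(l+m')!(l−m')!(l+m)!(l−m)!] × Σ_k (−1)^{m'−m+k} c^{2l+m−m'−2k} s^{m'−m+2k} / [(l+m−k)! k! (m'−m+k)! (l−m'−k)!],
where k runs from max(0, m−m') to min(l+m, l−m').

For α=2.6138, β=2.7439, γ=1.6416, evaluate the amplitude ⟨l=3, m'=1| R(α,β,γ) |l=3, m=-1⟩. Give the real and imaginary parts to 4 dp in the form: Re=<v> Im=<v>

Split into d^3_{1,-1}(β=2.7439) × two z-phases.
c=cos(2.7439/2)=0.197539, s=sin(2.7439/2)=0.980295; N=√[24·2·2·24]=48.000000
The bounds max(0,m−m')=0 and min(l+m,l−m')=2 give 3 terms
  k=0: (−1)^2·48.0000/(8)·0.1975^4·0.9803^2 = +0.008780
  k=1: (−1)^3·48.0000/(6)·0.1975^2·0.9803^4 = -0.288284
  k=2: (−1)^4·48.0000/(48)·0.1975^0·0.9803^6 = +0.887444
d^3_{1,-1}(2.7439) = +0.008780 -0.288284 +0.887444 = +0.607939
Phases: e^{-i·(1)·2.6138}=-0.863921-0.503628i, e^{-i·(-1)·1.6416}=-0.070745+0.997494i ⇒ D=+0.342564-0.502235i

Re=0.3426 Im=-0.5022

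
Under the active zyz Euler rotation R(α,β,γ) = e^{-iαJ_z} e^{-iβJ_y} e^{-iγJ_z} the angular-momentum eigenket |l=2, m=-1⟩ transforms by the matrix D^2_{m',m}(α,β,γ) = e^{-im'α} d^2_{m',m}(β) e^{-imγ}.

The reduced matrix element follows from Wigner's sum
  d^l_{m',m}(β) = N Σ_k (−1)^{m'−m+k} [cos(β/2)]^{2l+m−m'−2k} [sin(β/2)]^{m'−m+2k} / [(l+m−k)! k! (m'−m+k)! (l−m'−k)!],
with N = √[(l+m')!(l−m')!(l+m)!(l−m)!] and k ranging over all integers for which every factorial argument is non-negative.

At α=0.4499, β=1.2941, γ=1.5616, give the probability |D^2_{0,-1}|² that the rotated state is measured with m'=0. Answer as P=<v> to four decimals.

First d^2_{0,-1}(β=1.2941), then the phase factors e^{-i(0)α} and e^{-i(-1)γ}:
Half-angle: c=0.797866, s=0.602835. N=√(2·2·1·6)=4.898979
Admissible k: 0..1 (factorial args all ≥0)
  k=0: (−1)^1·4.8990/(2)·0.7979^3·0.6028^1 = -0.750004
  k=1: (−1)^2·4.8990/(2)·0.7979^1·0.6028^3 = +0.428155
d^2_{0,-1}(1.2941) = -0.750004 +0.428155 = -0.321849
|D^2_{0,-1}|² = |d^2_{0,-1}(β)|² = (-0.321849)² = 0.103587 (the z-rotation phases have unit modulus)

P=0.1036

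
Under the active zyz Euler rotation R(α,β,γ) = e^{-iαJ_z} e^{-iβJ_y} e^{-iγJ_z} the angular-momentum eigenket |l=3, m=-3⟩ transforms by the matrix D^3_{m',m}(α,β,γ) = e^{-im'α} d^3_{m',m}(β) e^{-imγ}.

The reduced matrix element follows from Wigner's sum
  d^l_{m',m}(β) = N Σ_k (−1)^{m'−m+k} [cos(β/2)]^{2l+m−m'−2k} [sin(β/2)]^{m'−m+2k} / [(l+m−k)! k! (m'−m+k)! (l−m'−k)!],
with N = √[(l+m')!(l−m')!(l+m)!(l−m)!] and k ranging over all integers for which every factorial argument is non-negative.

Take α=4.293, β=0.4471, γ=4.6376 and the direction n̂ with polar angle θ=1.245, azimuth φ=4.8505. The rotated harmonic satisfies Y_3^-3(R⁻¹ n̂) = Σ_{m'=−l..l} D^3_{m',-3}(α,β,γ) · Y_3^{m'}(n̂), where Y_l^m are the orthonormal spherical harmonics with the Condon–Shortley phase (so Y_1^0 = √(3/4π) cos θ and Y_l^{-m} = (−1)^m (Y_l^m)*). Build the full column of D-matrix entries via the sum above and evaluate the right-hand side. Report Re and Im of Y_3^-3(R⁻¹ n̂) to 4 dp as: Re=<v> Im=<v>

Need the full column D^3_{m',-3} for m'=−3..3 at α=4.293, β=0.4471, γ=4.6376.
cos(β/2)=0.975117, sin(β/2)=0.221693
d^3_{-3,-3}: single k=0 term ⇒ +0.859685;  D = -0.075779+0.856338i
d^3_{-2,-3}: single k=0 term ⇒ -0.478751;  D = +0.418375+0.232733i
d^3_{-1,-3}: single k=0 term ⇒ +0.172097;  D = +0.137652-0.103294i
d^3_{0,-3}: single k=0 term ⇒ -0.045179;  D = -0.010052-0.044047i
d^3_{1,-3}: single k=0 term ⇒ +0.008895;  D = -0.008727-0.001724i
d^3_{2,-3}: single k=0 term ⇒ -0.001279;  D = -0.000737+0.001045i
d^3_{3,-3}: single k=0 term ⇒ +0.000119;  D = +0.000061+0.000102i
Y_3^{m'}(θ=1.245,φ=4.8505) and Σ D·Y over m':
  (-0.0758+0.8563i)·(-0.1428-0.3248i)  (+0.4184+0.2327i)·(-0.2825+0.0801i)  (+0.1377-0.1033i)·(-0.0206-0.1479i)  (-0.0101-0.0440i)·(-0.2971+0.0000i)  (-0.0087-0.0017i)·(+0.0206-0.1479i)  (-0.0007+0.0010i)·(-0.2825-0.0801i)  (+0.0001+0.0001i)·(+0.1428-0.3248i)
Y_3^-3(R⁻¹ n̂) = +0.136897-0.134076i

Re=0.1369 Im=-0.1341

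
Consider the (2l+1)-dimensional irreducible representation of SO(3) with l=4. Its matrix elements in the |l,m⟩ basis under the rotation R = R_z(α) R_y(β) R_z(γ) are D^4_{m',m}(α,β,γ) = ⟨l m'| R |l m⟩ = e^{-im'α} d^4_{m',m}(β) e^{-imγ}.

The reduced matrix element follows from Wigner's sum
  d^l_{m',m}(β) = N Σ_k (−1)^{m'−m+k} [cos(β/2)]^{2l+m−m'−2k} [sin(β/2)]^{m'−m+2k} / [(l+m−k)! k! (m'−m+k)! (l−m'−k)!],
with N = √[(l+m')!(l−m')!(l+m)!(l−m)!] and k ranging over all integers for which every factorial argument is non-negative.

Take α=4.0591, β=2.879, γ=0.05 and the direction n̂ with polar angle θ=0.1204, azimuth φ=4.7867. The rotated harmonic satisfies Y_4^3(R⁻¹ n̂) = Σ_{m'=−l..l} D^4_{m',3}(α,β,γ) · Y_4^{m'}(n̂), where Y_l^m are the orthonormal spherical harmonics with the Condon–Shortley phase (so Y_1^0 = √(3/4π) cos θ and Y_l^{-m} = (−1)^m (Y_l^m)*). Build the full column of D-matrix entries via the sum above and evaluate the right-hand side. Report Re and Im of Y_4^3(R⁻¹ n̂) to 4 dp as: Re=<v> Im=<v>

Need the full column D^4_{m',3} for m'=−4..4 at α=4.0591, β=2.879, γ=0.05.
cos(β/2)=0.130919, sin(β/2)=0.991393
d^4_{-4,3}: single k=7 term ⇒ +0.348554;  D = -0.323891-0.128780i
d^4_{-3,3}: k∈[6..7] ⇒ +0.113915 -0.933183 = -0.819268;  D = -0.703084+0.420562i
d^4_{-2,3}: k∈[5..6] ⇒ +0.024123 -0.461094 = -0.436971;  D = +0.049802-0.434124i
d^4_{-1,3}: k∈[4..5] ⇒ +0.003754 -0.129168 = -0.125413;  D = +0.090253+0.087080i
d^4_{0,3}: k∈[3..4] ⇒ +0.000443 -0.025428 = -0.024984;  D = -0.024704+0.003734i
d^4_{1,3}: k∈[2..3] ⇒ +0.000039 -0.003754 = -0.003715;  D = +0.001792-0.003254i
d^4_{2,3}: k∈[1..2] ⇒ +0.000002 -0.000421 = -0.000418;  D = +0.000168+0.000383i
d^4_{3,3}: k∈[0..1] ⇒ +0.000000 -0.000035 = -0.000035;  D = -0.000034-0.000008i
d^4_{4,3}: single k=0 term ⇒ -0.000002;  D = +0.000001-0.000001i
Y_4^{m'}(θ=0.1204,φ=4.7867) and Σ D·Y over m':
  (-0.3239-0.1288i)·(+0.0001-0.0000i)  (-0.7031+0.4206i)·(-0.0005-0.0021i)  (+0.0498-0.4341i)·(-0.0282+0.0042i)  (+0.0903+0.0871i)·(+0.0163+0.2193i)  (-0.0247+0.0037i)·(+0.7860+0.0000i)  (+0.0018-0.0033i)·(-0.0163+0.2193i)  (+0.0002+0.0004i)·(-0.0282-0.0042i)  (-0.0000-0.0000i)·(+0.0005-0.0021i)  (+0.0000-0.0000i)·(+0.0001+0.0000i)
Y_4^3(R⁻¹ n̂) = -0.034749+0.038293i

Re=-0.0347 Im=0.0383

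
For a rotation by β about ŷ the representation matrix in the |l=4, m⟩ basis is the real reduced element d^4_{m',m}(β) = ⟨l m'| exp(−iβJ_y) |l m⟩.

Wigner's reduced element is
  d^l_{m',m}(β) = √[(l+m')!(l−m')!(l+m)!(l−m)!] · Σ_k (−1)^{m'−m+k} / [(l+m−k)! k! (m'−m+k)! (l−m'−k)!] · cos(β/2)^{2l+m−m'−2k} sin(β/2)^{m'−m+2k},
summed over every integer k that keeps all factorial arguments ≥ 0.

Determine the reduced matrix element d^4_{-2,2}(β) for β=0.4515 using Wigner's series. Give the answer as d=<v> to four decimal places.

d=0.0325

d^4_{-2,2}(β=0.4515) via Wigner's sum:
c=cos(0.4515/2)=0.974627, s=sin(0.4515/2)=0.223837; N=√[2·720·720·2]=1440.000000
Admissible k: 4..6 (factorial args all ≥0)
  k=4: (−1)^0·1440.0000/(96)·0.9746^4·0.2238^4 = +0.033976
  k=5: (−1)^1·1440.0000/(120)·0.9746^2·0.2238^6 = -0.001434
  k=6: (−1)^2·1440.0000/(1440)·0.9746^0·0.2238^8 = +0.000006
d^4_{-2,2}(0.4515) = +0.033976 -0.001434 +0.000006 = +0.032549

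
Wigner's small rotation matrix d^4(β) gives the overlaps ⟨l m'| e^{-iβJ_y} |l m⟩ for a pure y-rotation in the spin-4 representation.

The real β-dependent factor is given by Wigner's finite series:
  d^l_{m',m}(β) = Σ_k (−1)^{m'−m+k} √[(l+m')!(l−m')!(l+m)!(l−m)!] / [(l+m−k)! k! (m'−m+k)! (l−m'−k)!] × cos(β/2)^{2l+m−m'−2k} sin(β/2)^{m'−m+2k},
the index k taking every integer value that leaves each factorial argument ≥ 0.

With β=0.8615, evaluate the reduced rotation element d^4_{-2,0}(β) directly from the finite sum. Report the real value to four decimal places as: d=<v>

d=0.4482

d^4_{-2,0}(β=0.8615) via Wigner's sum:
Half-angle: c=0.908653, s=0.417552. N=√(2·720·24·24)=910.735966
Admissible k: 2..4 (factorial args all ≥0)
  k=2: (−1)^0·910.7360/(96)·0.9087^6·0.4176^2 = +0.930960
  k=3: (−1)^1·910.7360/(36)·0.9087^4·0.4176^4 = -0.524235
  k=4: (−1)^2·910.7360/(96)·0.9087^2·0.4176^6 = +0.041513
d^4_{-2,0}(0.8615) = +0.930960 -0.524235 +0.041513 = +0.448238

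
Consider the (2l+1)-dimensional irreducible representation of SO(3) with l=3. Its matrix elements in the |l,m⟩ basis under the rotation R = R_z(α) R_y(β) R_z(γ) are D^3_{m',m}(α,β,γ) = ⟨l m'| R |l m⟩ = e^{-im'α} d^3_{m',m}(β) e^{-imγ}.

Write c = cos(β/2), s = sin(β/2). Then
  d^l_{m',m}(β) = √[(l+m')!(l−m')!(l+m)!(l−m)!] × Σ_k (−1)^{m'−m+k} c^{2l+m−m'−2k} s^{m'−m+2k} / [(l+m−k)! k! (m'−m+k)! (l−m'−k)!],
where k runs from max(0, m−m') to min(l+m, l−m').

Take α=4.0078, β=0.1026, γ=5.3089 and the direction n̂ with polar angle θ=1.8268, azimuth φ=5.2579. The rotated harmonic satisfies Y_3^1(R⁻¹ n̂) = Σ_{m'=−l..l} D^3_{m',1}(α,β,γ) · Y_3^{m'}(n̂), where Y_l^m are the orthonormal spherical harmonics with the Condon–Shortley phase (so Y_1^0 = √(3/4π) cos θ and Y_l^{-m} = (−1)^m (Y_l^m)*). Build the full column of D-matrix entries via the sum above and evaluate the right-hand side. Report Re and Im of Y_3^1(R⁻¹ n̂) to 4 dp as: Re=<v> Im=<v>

Need the full column D^3_{m',1} for m'=−3..3 at α=4.0078, β=0.1026, γ=5.3089.
cos(β/2)=0.998684, sin(β/2)=0.051278
d^3_{-3,1}: single k=4 term ⇒ +0.000027;  D = +0.000024+0.000011i
d^3_{-2,1}: k∈[3..4] ⇒ +0.000849 -0.000001 = +0.000848;  D = -0.000769+0.000357i
d^3_{-1,1}: k∈[2..4] ⇒ +0.015693 -0.000055 +0.000000 = +0.015638;  D = +0.004167-0.015073i
d^3_{0,1}: k∈[1..3] ⇒ +0.176465 -0.001396 +0.000001 = +0.175071;  D = +0.098348+0.144836i
d^3_{1,1}: k∈[0..2] ⇒ +0.992133 -0.020925 +0.000041 = +0.971249;  D = -0.965582-0.104766i
d^3_{2,1}: k∈[0..1] ⇒ -0.161090 +0.000849 = -0.160241;  D = -0.116354+0.110176i
d^3_{3,1}: single k=0 term ⇒ +0.010130;  D = +0.000542+0.010116i
Y_3^{m'}(θ=1.8268,φ=5.2579) and Σ D·Y over m':
  (+0.0000+0.0000i)·(-0.3769+0.0248i)  (-0.0008+0.0004i)·(+0.1118-0.2148i)  (+0.0042-0.0151i)·(-0.1102-0.1816i)  (+0.0983+0.1448i)·(+0.2532+0.0000i)  (-0.9656-0.1048i)·(+0.1102-0.1816i)  (-0.1164+0.1102i)·(+0.1118+0.2148i)  (+0.0005+0.0101i)·(+0.3769+0.0248i)
Y_3^1(R⁻¹ n̂) = -0.140483+0.192711i

Re=-0.1405 Im=0.1927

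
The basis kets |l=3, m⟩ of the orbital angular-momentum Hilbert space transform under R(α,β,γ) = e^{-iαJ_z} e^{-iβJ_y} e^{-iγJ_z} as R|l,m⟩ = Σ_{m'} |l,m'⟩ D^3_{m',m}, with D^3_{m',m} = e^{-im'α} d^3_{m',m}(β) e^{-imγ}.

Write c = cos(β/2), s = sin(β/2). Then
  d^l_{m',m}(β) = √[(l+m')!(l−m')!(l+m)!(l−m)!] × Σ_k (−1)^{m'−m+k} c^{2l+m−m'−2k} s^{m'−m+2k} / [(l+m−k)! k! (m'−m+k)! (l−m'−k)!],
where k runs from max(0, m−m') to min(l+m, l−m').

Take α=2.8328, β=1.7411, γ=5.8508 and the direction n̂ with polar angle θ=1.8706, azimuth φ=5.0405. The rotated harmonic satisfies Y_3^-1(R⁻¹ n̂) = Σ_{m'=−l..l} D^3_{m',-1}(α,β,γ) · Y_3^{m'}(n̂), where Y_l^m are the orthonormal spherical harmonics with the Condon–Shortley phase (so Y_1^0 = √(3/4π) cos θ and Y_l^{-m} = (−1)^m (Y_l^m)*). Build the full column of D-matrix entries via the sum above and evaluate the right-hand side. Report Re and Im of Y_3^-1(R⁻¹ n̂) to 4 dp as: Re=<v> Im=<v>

Re=0.0029 Im=-0.0834

Need the full column D^3_{m',-1} for m'=−3..3 at α=2.8328, β=1.7411, γ=5.8508.
cos(β/2)=0.644406, sin(β/2)=0.764683
d^3_{-3,-1}: single k=2 term ⇒ +0.390524;  D = -0.082185+0.381778i
d^3_{-2,-1}: k∈[1..2] ⇒ +0.268708 -0.756753 = -0.488045;  D = -0.242850+0.423335i
d^3_{-1,-1}: k∈[0..2] ⇒ +0.071607 -0.806663 +0.851917 = +0.116862;  D = -0.086206+0.078900i
d^3_{0,-1}: k∈[0..2] ⇒ -0.294354 +1.243472 -0.583658 = +0.365459;  D = +0.331825-0.153141i
d^3_{1,-1}: k∈[0..2] ⇒ +0.604997 -1.135889 +0.199936 = -0.330957;  D = +0.328432-0.040800i
d^3_{2,-1}: k∈[0..1] ⇒ -0.756753 +0.532805 = -0.223948;  D = -0.220118-0.041238i
d^3_{3,-1}: single k=0 term ⇒ +0.549910;  D = -0.484167-0.260737i
Y_3^{m'}(θ=1.8706,φ=5.0405) and Σ D·Y over m':
  (-0.0822+0.3818i)·(-0.3030-0.2014i)  (-0.2428+0.4233i)·(+0.2183-0.1681i)  (-0.0862+0.0789i)·(-0.0561-0.1648i)  (+0.3318-0.1531i)·(+0.2826+0.0000i)  (+0.3284-0.0408i)·(+0.0561-0.1648i)  (-0.2201-0.0412i)·(+0.2183+0.1681i)  (-0.4842-0.2607i)·(+0.3030-0.2014i)
Y_3^-1(R⁻¹ n̂) = +0.002895-0.083362i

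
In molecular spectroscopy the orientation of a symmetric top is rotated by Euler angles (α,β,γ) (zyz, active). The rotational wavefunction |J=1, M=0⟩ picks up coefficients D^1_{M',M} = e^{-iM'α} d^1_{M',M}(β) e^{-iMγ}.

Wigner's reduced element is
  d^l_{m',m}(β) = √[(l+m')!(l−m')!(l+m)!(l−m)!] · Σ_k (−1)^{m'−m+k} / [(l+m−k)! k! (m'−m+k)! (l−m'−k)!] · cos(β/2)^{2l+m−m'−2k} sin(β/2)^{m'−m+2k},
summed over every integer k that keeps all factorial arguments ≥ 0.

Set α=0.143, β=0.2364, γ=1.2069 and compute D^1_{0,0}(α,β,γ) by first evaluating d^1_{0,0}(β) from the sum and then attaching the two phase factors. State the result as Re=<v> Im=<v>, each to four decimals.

Re=0.9722 Im=0.0000

Split into d^1_{0,0}(β=0.2364) × two z-phases.
c=cos(0.2364/2)=0.993023, s=sin(0.2364/2)=0.117925; N=√[1·1·1·1]=1.000000
The bounds max(0,m−m')=0 and min(l+m,l−m')=1 give 2 terms
  k=0: (−1)^0·1.0000/(1)·0.9930^2·0.1179^0 = +0.986094
  k=1: (−1)^1·1.0000/(1)·0.9930^0·0.1179^2 = -0.013906
d^1_{0,0}(0.2364) = +0.986094 -0.013906 = +0.972187
Phases: e^{-i·(0)·0.143}=+1.000000+0.000000i, e^{-i·(0)·1.2069}=+1.000000+0.000000i ⇒ D=+0.972187+0.000000i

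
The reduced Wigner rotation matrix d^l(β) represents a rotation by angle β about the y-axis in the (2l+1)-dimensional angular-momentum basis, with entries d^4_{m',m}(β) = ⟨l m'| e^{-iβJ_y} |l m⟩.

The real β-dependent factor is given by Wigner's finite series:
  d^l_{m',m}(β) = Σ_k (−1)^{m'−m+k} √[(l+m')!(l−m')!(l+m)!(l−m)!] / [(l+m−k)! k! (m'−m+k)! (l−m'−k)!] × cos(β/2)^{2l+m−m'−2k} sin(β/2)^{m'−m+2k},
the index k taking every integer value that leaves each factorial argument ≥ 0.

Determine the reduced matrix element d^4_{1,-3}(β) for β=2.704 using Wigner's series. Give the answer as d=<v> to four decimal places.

d^4_{1,-3}(β=2.704) via Wigner's sum:
c=cos(2.704/2)=0.217055, s=sin(2.704/2)=0.976159; N=√[120·6·1·5040]=1904.940944
Admissible k: 0..1 (factorial args all ≥0)
  k=0: (−1)^4·1904.9409/(144)·0.2171^4·0.9762^4 = +0.026661
  k=1: (−1)^5·1904.9409/(240)·0.2171^2·0.9762^6 = -0.323544
d^4_{1,-3}(2.704) = +0.026661 -0.323544 = -0.296883

d=-0.2969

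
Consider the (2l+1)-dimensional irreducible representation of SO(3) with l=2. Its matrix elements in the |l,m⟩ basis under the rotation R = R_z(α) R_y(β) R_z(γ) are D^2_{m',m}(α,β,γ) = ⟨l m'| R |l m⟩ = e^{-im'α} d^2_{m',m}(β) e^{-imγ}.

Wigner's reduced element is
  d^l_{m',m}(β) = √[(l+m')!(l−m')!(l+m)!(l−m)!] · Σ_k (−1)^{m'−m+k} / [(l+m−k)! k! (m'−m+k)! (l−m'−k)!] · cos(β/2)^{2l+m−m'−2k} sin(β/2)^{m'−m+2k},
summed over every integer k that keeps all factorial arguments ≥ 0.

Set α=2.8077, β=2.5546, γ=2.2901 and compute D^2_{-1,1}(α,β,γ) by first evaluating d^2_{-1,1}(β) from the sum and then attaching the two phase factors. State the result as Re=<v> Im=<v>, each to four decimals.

First d^2_{-1,1}(β=2.5546), then the phase factors e^{-i(-1)α} and e^{-i(1)γ}:
Half-angle: c=0.289301, s=0.957238. N=√(1·6·6·1)=6.000000
The bounds max(0,m−m')=2 and min(l+m,l−m')=3 give 2 terms
  k=2: (−1)^0·6.0000/(2)·0.2893^2·0.9572^2 = +0.230070
  k=3: (−1)^1·6.0000/(6)·0.2893^0·0.9572^4 = -0.839615
d^2_{-1,1}(2.5546) = +0.230070 -0.839615 = -0.609545
D = (-0.944774+0.327723i)·(-0.609545)·(-0.658861-0.752265i) = -0.529700-0.301600i

Re=-0.5297 Im=-0.3016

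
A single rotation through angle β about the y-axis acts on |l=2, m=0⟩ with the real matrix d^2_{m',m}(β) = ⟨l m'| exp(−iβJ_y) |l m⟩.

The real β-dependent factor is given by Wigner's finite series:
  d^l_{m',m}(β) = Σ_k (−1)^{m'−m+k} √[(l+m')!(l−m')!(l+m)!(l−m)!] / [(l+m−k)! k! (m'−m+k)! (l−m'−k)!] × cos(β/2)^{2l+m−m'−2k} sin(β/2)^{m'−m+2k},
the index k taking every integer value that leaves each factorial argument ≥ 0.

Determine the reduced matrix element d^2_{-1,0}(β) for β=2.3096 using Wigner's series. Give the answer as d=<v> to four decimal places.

d=-0.6097

d^2_{-1,0}(β=2.3096) via Wigner's sum:
Half-angle: c=0.404101, s=0.914714. N=√(1·6·2·2)=4.898979
k∈{1,2} keeps every argument non-negative
  k=1: (−1)^0·4.8990/(2)·0.4041^3·0.9147^1 = +0.147854
  k=2: (−1)^1·4.8990/(2)·0.4041^1·0.9147^3 = -0.757569
d^2_{-1,0}(2.3096) = +0.147854 -0.757569 = -0.609715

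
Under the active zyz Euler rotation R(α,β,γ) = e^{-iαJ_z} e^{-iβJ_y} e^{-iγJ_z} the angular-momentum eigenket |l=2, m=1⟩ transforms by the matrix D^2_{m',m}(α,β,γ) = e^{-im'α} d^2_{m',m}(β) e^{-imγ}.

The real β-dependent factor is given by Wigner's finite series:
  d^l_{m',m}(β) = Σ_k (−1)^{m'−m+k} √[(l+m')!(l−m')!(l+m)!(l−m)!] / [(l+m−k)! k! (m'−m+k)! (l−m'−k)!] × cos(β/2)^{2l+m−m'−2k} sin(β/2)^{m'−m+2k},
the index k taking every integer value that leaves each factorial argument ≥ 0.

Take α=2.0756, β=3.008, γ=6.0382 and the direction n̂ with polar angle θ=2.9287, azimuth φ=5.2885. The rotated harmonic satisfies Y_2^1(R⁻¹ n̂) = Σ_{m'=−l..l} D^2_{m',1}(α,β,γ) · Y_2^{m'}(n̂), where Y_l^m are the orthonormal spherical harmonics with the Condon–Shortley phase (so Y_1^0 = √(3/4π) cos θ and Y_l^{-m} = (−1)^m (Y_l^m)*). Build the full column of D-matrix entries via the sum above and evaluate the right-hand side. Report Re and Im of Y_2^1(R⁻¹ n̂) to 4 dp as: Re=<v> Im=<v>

Need the full column D^2_{m',1} for m'=−2..2 at α=2.0756, β=3.008, γ=6.0382.
cos(β/2)=0.066747, sin(β/2)=0.997770
d^2_{-2,1}: single k=3 term ⇒ +0.132602;  D = -0.041234-0.126028i
d^2_{-1,1}: k∈[2..3] ⇒ +0.013306 -0.991110 = -0.977804;  D = +0.666358-0.715589i
d^2_{0,1}: k∈[1..2] ⇒ +0.000727 -0.162404 = -0.161677;  D = -0.156850-0.039214i
d^2_{1,1}: k∈[0..1] ⇒ +0.000020 -0.013306 = -0.013286;  D = +0.003413+0.012840i
d^2_{2,1}: single k=0 term ⇒ -0.000593;  D = +0.000428-0.000411i
Y_2^{m'}(θ=2.9287,φ=5.2885) and Σ D·Y over m':
  (-0.0412-0.1260i)·(-0.0070+0.0158i)  (+0.6664-0.7156i)·(-0.0869-0.1338i)  (-0.1568-0.0392i)·(+0.5885+0.0000i)  (+0.0034+0.0128i)·(+0.0869-0.1338i)  (+0.0004-0.0004i)·(-0.0070-0.0158i)
Y_2^1(R⁻¹ n̂) = -0.241690-0.049148i

Re=-0.2417 Im=-0.0491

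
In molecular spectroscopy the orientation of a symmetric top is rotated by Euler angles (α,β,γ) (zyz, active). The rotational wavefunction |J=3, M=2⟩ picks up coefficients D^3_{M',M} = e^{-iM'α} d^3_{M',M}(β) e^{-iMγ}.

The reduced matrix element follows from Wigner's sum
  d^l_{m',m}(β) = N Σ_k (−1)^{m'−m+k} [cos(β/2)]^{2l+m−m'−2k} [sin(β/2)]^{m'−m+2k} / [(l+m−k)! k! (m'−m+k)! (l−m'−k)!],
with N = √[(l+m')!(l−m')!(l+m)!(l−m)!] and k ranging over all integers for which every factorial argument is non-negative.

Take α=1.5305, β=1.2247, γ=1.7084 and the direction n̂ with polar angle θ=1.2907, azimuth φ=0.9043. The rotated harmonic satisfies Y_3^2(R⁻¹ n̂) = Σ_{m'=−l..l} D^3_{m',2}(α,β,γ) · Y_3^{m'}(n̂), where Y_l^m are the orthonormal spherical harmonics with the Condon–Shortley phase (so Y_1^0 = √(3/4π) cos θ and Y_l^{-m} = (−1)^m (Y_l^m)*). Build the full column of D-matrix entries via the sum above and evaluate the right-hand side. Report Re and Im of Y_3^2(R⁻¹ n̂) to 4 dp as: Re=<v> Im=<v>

Need the full column D^3_{m',2} for m'=−3..3 at α=1.5305, β=1.2247, γ=1.7084.
cos(β/2)=0.818300, sin(β/2)=0.574792
d^3_{-3,2}: single k=5 term ⇒ +0.125760;  D = +0.048521+0.116023i
d^3_{-2,2}: k∈[4..5] ⇒ +0.365458 -0.036063 = +0.329395;  D = +0.308764-0.114742i
d^3_{-1,2}: k∈[3..4] ⇒ +0.658111 -0.162355 = +0.495756;  D = -0.153831-0.471285i
d^3_{0,2}: k∈[2..3] ⇒ +0.811393 -0.400339 = +0.411054;  D = -0.395585+0.111702i
d^3_{1,2}: k∈[1..2] ⇒ +0.666918 -0.658111 = +0.008807;  D = +0.002050+0.008565i
d^3_{2,2}: k∈[0..1] ⇒ +0.300244 -0.740697 = -0.440454;  D = -0.432139+0.085179i
d^3_{3,2}: single k=0 term ⇒ -0.516592;  D = +0.079404+0.510453i
Y_3^{m'}(θ=1.2907,φ=0.9043) and Σ D·Y over m':
  (+0.0485+0.1160i)·(-0.3368-0.1539i)  (+0.3088-0.1147i)·(-0.0615-0.2536i)  (-0.1538-0.4713i)·(-0.1186+0.1508i)  (-0.3956+0.1117i)·(-0.2701+0.0000i)  (+0.0020+0.0086i)·(+0.1186+0.1508i)  (-0.4321+0.0852i)·(-0.0615+0.2536i)  (+0.0794+0.5105i)·(+0.3368-0.1539i)
Y_3^2(R⁻¹ n̂) = +0.258850-0.069044i

Re=0.2588 Im=-0.0690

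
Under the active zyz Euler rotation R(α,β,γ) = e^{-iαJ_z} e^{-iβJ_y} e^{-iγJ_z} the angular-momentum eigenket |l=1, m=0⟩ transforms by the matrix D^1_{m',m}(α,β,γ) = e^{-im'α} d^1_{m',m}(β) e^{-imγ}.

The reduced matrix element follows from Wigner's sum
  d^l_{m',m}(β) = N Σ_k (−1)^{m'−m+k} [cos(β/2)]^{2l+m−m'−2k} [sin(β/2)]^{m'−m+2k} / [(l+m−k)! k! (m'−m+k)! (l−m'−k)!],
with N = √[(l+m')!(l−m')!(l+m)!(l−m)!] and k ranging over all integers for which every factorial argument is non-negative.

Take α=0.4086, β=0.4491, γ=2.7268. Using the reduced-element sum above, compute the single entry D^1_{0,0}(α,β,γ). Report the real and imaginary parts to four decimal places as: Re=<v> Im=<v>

First d^1_{0,0}(β=0.4491), then the phase factors e^{-i(0)α} and e^{-i(0)γ}:
With c≡cos(β/2)=0.974894 and s≡sin(β/2)=0.222668, N=[1·1·1·1]^{1/2}=1.000000
Admissible k: 0..1 (factorial args all ≥0)
  k=0: (−1)^0·1.0000/(1)·0.9749^2·0.2227^0 = +0.950419
  k=1: (−1)^1·1.0000/(1)·0.9749^0·0.2227^2 = -0.049581
d^1_{0,0}(0.4491) = +0.950419 -0.049581 = +0.900838
Attach z-rotation phases: D = e^{-i(0)(0.4086)}·(+0.900838)·e^{-i(0)(2.7268)} = +0.900838+0.000000i

Re=0.9008 Im=0.0000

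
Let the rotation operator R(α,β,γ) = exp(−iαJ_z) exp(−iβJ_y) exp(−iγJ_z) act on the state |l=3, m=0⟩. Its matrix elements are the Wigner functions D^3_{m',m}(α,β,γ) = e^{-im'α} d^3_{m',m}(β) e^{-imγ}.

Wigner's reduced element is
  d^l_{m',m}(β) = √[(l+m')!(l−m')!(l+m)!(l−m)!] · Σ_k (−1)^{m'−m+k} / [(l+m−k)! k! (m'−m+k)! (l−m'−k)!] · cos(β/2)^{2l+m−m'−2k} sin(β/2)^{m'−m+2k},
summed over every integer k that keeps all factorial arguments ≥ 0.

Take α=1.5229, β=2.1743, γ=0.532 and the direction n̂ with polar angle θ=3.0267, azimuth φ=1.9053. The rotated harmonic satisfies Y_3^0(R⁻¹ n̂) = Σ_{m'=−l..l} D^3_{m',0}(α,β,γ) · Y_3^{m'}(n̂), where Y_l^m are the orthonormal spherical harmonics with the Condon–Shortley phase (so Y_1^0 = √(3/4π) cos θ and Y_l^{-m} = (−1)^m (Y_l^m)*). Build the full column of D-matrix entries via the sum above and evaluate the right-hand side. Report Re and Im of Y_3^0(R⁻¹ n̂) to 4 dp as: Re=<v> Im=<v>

Need the full column D^3_{m',0} for m'=−3..3 at α=1.5229, β=2.1743, γ=0.532.
cos(β/2)=0.465010, sin(β/2)=0.885305
d^3_{-3,0}: single k=3 term ⇒ +0.312020;  D = -0.044680-0.308804i
d^3_{-2,0}: k∈[2..3] ⇒ +0.200723 -0.727542 = -0.526819;  D = +0.524404-0.050388i
d^3_{-1,0}: k∈[1..3] ⇒ +0.066680 -0.725068 +0.876029 = +0.217641;  D = +0.010420+0.217391i
d^3_{0,0}: k∈[0..3] ⇒ +0.010111 -0.329822 +1.195473 -0.481458 = +0.394305;  D = +0.394305+0.000000i
d^3_{1,0}: k∈[0..2] ⇒ -0.066680 +0.725068 -0.876029 = -0.217641;  D = -0.010420+0.217391i
d^3_{2,0}: k∈[0..1] ⇒ +0.200723 -0.727542 = -0.526819;  D = +0.524404+0.050388i
d^3_{3,0}: single k=0 term ⇒ -0.312020;  D = +0.044680-0.308804i
Y_3^{m'}(θ=3.0267,φ=1.9053) and Σ D·Y over m':
  (-0.0447-0.3088i)·(+0.0005+0.0003i)  (+0.5244-0.0504i)·(+0.0105-0.0083i)  (+0.0104+0.2174i)·(-0.0479-0.1377i)  (+0.3943+0.0000i)·(-0.7171+0.0000i)  (-0.0104+0.2174i)·(+0.0479-0.1377i)  (+0.5244+0.0504i)·(+0.0105+0.0083i)  (+0.0447-0.3088i)·(-0.0005+0.0003i)
Y_3^0(R⁻¹ n̂) = -0.213575-0.000000i

Re=-0.2136 Im=0.0000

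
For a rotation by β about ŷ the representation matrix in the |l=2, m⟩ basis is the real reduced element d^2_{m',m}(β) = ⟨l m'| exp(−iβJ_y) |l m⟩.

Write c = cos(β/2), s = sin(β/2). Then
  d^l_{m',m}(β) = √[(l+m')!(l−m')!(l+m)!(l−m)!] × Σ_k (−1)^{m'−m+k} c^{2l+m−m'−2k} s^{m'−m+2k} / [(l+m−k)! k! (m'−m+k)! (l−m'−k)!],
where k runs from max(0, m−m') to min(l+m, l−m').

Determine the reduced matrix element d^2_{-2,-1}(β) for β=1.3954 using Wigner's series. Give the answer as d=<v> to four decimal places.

d^2_{-2,-1}(β=1.3954) via Wigner's sum:
With c≡cos(β/2)=0.766322 and s≡sin(β/2)=0.642457, N=[1·24·1·6]^{1/2}=12.000000
k∈{1} keeps every argument non-negative
  k=1: (−1)^0·12.0000/(6)·0.7663^3·0.6425^1 = +0.578239
d^2_{-2,-1}(1.3954) = +0.578239

d=0.5782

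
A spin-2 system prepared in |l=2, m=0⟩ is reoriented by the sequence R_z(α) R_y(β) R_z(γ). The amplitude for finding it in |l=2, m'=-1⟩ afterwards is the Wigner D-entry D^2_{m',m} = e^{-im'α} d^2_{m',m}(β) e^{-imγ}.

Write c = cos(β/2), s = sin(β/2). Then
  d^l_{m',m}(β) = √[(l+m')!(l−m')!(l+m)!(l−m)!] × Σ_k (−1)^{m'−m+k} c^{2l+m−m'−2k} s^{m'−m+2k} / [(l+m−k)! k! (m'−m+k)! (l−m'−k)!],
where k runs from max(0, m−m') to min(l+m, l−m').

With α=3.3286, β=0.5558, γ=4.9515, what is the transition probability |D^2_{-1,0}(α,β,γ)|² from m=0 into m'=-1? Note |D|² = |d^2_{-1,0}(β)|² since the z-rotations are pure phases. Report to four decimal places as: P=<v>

Split into d^2_{-1,0}(β=0.5558) × two z-phases.
Half-angle: c=0.961634, s=0.274337. N=√(1·6·2·2)=4.898979
Admissible k: 1..2 (factorial args all ≥0)
  k=1: (−1)^0·4.8990/(2)·0.9616^3·0.2743^1 = +0.597570
  k=2: (−1)^1·4.8990/(2)·0.9616^1·0.2743^3 = -0.048634
d^2_{-1,0}(0.5558) = +0.597570 -0.048634 = +0.548936
|D^2_{-1,0}|² = |d^2_{-1,0}(β)|² = (+0.548936)² = 0.301331 (the z-rotation phases have unit modulus)

P=0.3013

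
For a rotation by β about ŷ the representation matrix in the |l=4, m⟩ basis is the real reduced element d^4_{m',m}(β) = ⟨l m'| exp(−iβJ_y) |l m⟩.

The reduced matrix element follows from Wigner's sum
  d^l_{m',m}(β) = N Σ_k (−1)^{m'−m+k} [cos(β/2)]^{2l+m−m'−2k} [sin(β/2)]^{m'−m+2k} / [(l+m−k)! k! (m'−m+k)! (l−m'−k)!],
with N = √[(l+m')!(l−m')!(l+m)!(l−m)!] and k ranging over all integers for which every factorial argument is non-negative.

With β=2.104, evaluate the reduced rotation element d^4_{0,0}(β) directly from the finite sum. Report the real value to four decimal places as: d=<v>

d^4_{0,0}(β=2.104) via Wigner's sum:
Half-angle: c=0.495835, s=0.868417. N=√(24·24·24·24)=576.000000
k: max(0,(0)−(0))=0 … min(4+(0),4−(0))=4
  k=0: (−1)^0·576.0000/(576)·0.4958^8·0.8684^0 = +0.003653
  k=1: (−1)^1·576.0000/(36)·0.4958^6·0.8684^2 = -0.179308
  k=2: (−1)^2·576.0000/(16)·0.4958^4·0.8684^4 = +1.237555
  k=3: (−1)^3·576.0000/(36)·0.4958^2·0.8684^6 = -1.687188
  k=4: (−1)^4·576.0000/(576)·0.4958^0·0.8684^8 = +0.323463
d^4_{0,0}(2.104) = +0.003653 -0.179308 +1.237555 -1.687188 +0.323463 = -0.301825

d=-0.3018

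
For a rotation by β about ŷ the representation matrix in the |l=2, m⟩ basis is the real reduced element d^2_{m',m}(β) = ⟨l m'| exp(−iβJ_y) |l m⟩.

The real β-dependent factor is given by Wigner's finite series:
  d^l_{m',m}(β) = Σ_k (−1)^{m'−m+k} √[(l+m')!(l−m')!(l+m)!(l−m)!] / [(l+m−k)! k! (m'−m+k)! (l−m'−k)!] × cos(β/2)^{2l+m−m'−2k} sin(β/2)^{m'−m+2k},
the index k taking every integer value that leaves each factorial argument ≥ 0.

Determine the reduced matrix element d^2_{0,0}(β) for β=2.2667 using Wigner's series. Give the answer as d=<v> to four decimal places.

d^2_{0,0}(β=2.2667) via Wigner's sum:
Half-angle: c=0.423628, s=0.905836. N=√(2·2·2·2)=4.000000
Admissible k: 0..2 (factorial args all ≥0)
  k=0: (−1)^0·4.0000/(4)·0.4236^4·0.9058^0 = +0.032206
  k=1: (−1)^1·4.0000/(1)·0.4236^2·0.9058^2 = -0.589017
  k=2: (−1)^2·4.0000/(4)·0.4236^0·0.9058^4 = +0.673285
d^2_{0,0}(2.2667) = +0.032206 -0.589017 +0.673285 = +0.116474

d=0.1165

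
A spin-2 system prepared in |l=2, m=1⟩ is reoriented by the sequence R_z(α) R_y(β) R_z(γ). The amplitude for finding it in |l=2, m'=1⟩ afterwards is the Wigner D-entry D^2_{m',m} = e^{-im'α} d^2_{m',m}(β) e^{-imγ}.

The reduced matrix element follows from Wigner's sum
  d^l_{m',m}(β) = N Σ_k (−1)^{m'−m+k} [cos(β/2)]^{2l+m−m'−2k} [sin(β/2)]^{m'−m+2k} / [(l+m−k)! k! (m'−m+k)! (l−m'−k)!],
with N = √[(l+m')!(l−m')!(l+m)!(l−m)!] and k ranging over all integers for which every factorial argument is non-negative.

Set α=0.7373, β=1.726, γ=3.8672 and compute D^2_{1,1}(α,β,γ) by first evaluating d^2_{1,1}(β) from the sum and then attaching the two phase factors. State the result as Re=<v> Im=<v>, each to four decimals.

Re=0.0596 Im=-0.5502

First d^2_{1,1}(β=1.726), then the phase factors e^{-i(1)α} and e^{-i(1)γ}:
With c≡cos(β/2)=0.650161 and s≡sin(β/2)=0.759796, N=[6·1·6·1]^{1/2}=6.000000
k: max(0,(1)−(1))=0 … min(2+(1),2−(1))=1
  k=0: (−1)^0·6.0000/(6)·0.6502^4·0.7598^0 = +0.178683
  k=1: (−1)^1·6.0000/(2)·0.6502^2·0.7598^2 = -0.732078
d^2_{1,1}(1.726) = +0.178683 -0.732078 = -0.553395
Phases: e^{-i·(1)·0.7373}=+0.740286-0.672292i, e^{-i·(1)·3.8672}=-0.748097+0.663590i ⇒ D=+0.059589-0.550178i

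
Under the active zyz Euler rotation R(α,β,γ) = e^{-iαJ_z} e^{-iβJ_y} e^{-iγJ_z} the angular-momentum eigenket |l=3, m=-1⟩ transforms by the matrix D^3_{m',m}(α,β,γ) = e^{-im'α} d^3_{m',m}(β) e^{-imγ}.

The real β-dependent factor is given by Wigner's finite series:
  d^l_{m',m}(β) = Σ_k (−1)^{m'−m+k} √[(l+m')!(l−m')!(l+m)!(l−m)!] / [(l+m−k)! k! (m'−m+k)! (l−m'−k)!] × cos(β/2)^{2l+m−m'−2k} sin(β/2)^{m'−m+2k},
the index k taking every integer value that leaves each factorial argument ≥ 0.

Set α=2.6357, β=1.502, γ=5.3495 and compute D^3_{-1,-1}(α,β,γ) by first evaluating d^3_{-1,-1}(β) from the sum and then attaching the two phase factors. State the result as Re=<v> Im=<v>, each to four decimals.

Re=0.0283 Im=-0.2141

Split into d^3_{-1,-1}(β=1.502) × two z-phases.
c=cos(1.502/2)=0.731007, s=sin(1.502/2)=0.682370; N=√[2·24·2·24]=48.000000
The bounds max(0,m−m')=0 and min(l+m,l−m')=2 give 3 terms
  k=0: (−1)^0·48.0000/(48)·0.7310^6·0.6824^0 = +0.152591
  k=1: (−1)^1·48.0000/(6)·0.7310^4·0.6824^2 = -1.063692
  k=2: (−1)^2·48.0000/(8)·0.7310^2·0.6824^4 = +0.695143
d^3_{-1,-1}(1.502) = +0.152591 -1.063692 +0.695143 = -0.215958
D = (-0.874742+0.484588i)·(-0.215958)·(+0.594876-0.803818i) = +0.028256-0.214101i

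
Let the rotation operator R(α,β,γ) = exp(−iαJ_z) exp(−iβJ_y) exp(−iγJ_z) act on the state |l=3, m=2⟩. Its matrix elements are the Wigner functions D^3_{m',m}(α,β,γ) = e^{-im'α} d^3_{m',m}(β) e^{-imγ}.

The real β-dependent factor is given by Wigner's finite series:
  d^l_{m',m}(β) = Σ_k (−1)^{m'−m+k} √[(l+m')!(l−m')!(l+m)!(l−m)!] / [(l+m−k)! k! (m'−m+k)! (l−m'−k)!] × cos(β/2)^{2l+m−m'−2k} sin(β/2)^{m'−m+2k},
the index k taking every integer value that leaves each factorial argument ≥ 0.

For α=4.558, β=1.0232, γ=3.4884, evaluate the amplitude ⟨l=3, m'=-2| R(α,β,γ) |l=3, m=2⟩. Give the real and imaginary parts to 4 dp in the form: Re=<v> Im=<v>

D^3_{-2,2}(4.558,1.0232,3.4884) = e^{-i·-2·4.558}·d^3_{-2,2}(1.0232)·e^{-i·2·3.4884}. Compute d first:
With c≡cos(β/2)=0.871962 and s≡sin(β/2)=0.489573, N=[1·120·120·1]^{1/2}=120.000000
The bounds max(0,m−m')=4 and min(l+m,l−m')=5 give 2 terms
  k=4: (−1)^0·120.0000/(24)·0.8720^2·0.4896^4 = +0.218391
  k=5: (−1)^1·120.0000/(120)·0.8720^0·0.4896^6 = -0.013769
d^3_{-2,2}(1.0232) = +0.218391 -0.013769 = +0.204622
Phases: e^{-i·(-2)·4.558}=-0.952706+0.303895i, e^{-i·(2)·3.4884}=+0.768940-0.639321i ⇒ D=-0.110146+0.172448i

Re=-0.1101 Im=0.1724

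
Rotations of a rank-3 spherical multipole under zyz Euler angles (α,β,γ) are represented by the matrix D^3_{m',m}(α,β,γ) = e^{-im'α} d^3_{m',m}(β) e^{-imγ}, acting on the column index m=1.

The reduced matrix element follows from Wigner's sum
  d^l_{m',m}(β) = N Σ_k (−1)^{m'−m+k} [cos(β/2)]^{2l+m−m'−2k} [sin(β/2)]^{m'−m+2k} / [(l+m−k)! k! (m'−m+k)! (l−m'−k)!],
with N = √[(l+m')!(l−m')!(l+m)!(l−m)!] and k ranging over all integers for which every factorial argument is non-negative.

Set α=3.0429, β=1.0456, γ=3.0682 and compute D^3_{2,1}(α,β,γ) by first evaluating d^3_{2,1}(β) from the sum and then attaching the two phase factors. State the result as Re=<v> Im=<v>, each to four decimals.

Re=0.2494 Im=0.0692

D^3_{2,1}(3.0429,1.0456,3.0682) = e^{-i·2·3.0429}·d^3_{2,1}(1.0456)·e^{-i·1·3.0682}. Compute d first:
c=cos(1.0456/2)=0.866425, s=sin(1.0456/2)=0.499308; N=√[120·1·24·2]=75.894664
k: max(0,(1)−(2))=0 … min(3+(1),3−(2))=1
  k=0: (−1)^1·75.8947/(24)·0.8664^5·0.4993^1 = -0.770943
  k=1: (−1)^2·75.8947/(12)·0.8664^3·0.4993^3 = +0.512068
d^3_{2,1}(1.0456) = -0.770943 +0.512068 = -0.258875
Phases: e^{-i·(2)·3.0429}=+0.980583+0.196106i, e^{-i·(1)·3.0682}=-0.997308-0.073327i ⇒ D=+0.249442+0.069244i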